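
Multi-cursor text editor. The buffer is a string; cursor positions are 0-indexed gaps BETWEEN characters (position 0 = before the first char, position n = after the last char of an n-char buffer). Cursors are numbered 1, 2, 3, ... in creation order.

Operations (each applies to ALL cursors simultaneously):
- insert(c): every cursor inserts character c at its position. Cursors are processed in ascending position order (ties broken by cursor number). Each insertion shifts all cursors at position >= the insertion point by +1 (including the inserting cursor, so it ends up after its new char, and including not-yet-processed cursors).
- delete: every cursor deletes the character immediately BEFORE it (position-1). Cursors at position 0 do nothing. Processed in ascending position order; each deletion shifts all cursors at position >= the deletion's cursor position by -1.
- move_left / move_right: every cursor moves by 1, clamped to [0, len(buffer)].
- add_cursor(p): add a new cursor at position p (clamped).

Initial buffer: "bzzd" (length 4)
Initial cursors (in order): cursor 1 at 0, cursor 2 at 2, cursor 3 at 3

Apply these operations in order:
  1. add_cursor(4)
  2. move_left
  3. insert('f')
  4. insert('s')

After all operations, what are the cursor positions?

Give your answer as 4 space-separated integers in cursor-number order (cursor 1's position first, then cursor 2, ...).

After op 1 (add_cursor(4)): buffer="bzzd" (len 4), cursors c1@0 c2@2 c3@3 c4@4, authorship ....
After op 2 (move_left): buffer="bzzd" (len 4), cursors c1@0 c2@1 c3@2 c4@3, authorship ....
After op 3 (insert('f')): buffer="fbfzfzfd" (len 8), cursors c1@1 c2@3 c3@5 c4@7, authorship 1.2.3.4.
After op 4 (insert('s')): buffer="fsbfszfszfsd" (len 12), cursors c1@2 c2@5 c3@8 c4@11, authorship 11.22.33.44.

Answer: 2 5 8 11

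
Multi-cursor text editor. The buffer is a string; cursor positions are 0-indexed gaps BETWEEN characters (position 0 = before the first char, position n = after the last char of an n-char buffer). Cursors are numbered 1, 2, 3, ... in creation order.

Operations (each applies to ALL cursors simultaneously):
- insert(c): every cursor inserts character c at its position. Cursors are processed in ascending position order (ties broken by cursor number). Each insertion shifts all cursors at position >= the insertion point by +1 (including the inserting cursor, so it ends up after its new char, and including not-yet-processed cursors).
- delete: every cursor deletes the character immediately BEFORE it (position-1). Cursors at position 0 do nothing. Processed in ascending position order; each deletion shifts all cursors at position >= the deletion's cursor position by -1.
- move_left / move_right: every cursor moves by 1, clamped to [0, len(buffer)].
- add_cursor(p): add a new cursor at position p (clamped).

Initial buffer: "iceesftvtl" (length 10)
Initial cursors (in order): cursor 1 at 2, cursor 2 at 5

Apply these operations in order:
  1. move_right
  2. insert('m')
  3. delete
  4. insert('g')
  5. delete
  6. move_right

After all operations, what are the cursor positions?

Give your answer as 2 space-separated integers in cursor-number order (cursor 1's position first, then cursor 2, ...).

After op 1 (move_right): buffer="iceesftvtl" (len 10), cursors c1@3 c2@6, authorship ..........
After op 2 (insert('m')): buffer="icemesfmtvtl" (len 12), cursors c1@4 c2@8, authorship ...1...2....
After op 3 (delete): buffer="iceesftvtl" (len 10), cursors c1@3 c2@6, authorship ..........
After op 4 (insert('g')): buffer="icegesfgtvtl" (len 12), cursors c1@4 c2@8, authorship ...1...2....
After op 5 (delete): buffer="iceesftvtl" (len 10), cursors c1@3 c2@6, authorship ..........
After op 6 (move_right): buffer="iceesftvtl" (len 10), cursors c1@4 c2@7, authorship ..........

Answer: 4 7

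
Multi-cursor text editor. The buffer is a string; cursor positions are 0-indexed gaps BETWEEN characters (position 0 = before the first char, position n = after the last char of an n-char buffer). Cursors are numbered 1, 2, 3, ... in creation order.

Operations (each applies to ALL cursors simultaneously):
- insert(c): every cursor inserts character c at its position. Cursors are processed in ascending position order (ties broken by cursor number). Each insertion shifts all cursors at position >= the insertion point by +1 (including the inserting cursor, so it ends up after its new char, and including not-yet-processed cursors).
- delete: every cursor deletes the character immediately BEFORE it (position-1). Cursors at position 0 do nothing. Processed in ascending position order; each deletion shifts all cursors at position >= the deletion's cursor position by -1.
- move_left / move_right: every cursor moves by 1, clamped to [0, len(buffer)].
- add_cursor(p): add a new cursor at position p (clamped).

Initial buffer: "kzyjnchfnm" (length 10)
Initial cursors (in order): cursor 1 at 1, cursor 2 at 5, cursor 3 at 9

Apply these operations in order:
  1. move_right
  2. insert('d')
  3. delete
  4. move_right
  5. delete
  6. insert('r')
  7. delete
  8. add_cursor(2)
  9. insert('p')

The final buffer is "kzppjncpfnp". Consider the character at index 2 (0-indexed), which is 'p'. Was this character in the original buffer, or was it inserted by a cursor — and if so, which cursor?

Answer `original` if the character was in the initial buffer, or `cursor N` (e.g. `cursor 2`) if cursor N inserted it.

Answer: cursor 1

Derivation:
After op 1 (move_right): buffer="kzyjnchfnm" (len 10), cursors c1@2 c2@6 c3@10, authorship ..........
After op 2 (insert('d')): buffer="kzdyjncdhfnmd" (len 13), cursors c1@3 c2@8 c3@13, authorship ..1....2....3
After op 3 (delete): buffer="kzyjnchfnm" (len 10), cursors c1@2 c2@6 c3@10, authorship ..........
After op 4 (move_right): buffer="kzyjnchfnm" (len 10), cursors c1@3 c2@7 c3@10, authorship ..........
After op 5 (delete): buffer="kzjncfn" (len 7), cursors c1@2 c2@5 c3@7, authorship .......
After op 6 (insert('r')): buffer="kzrjncrfnr" (len 10), cursors c1@3 c2@7 c3@10, authorship ..1...2..3
After op 7 (delete): buffer="kzjncfn" (len 7), cursors c1@2 c2@5 c3@7, authorship .......
After op 8 (add_cursor(2)): buffer="kzjncfn" (len 7), cursors c1@2 c4@2 c2@5 c3@7, authorship .......
After op 9 (insert('p')): buffer="kzppjncpfnp" (len 11), cursors c1@4 c4@4 c2@8 c3@11, authorship ..14...2..3
Authorship (.=original, N=cursor N): . . 1 4 . . . 2 . . 3
Index 2: author = 1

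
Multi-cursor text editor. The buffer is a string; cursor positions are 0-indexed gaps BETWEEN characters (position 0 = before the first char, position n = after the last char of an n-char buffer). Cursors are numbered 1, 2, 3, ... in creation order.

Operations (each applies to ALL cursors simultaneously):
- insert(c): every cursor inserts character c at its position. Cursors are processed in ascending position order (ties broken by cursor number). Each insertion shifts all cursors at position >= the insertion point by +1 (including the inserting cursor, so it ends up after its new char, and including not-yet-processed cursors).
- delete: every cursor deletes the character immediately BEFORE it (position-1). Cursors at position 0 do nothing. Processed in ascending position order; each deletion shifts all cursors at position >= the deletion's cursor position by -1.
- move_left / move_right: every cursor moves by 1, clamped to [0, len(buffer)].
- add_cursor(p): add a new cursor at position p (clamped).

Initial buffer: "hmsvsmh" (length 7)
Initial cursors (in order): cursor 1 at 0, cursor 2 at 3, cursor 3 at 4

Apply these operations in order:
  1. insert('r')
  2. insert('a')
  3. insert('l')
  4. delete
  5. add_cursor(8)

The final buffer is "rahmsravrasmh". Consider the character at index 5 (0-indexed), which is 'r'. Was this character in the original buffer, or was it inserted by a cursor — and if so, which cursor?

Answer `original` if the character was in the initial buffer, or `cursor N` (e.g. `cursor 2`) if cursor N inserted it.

After op 1 (insert('r')): buffer="rhmsrvrsmh" (len 10), cursors c1@1 c2@5 c3@7, authorship 1...2.3...
After op 2 (insert('a')): buffer="rahmsravrasmh" (len 13), cursors c1@2 c2@7 c3@10, authorship 11...22.33...
After op 3 (insert('l')): buffer="ralhmsralvralsmh" (len 16), cursors c1@3 c2@9 c3@13, authorship 111...222.333...
After op 4 (delete): buffer="rahmsravrasmh" (len 13), cursors c1@2 c2@7 c3@10, authorship 11...22.33...
After op 5 (add_cursor(8)): buffer="rahmsravrasmh" (len 13), cursors c1@2 c2@7 c4@8 c3@10, authorship 11...22.33...
Authorship (.=original, N=cursor N): 1 1 . . . 2 2 . 3 3 . . .
Index 5: author = 2

Answer: cursor 2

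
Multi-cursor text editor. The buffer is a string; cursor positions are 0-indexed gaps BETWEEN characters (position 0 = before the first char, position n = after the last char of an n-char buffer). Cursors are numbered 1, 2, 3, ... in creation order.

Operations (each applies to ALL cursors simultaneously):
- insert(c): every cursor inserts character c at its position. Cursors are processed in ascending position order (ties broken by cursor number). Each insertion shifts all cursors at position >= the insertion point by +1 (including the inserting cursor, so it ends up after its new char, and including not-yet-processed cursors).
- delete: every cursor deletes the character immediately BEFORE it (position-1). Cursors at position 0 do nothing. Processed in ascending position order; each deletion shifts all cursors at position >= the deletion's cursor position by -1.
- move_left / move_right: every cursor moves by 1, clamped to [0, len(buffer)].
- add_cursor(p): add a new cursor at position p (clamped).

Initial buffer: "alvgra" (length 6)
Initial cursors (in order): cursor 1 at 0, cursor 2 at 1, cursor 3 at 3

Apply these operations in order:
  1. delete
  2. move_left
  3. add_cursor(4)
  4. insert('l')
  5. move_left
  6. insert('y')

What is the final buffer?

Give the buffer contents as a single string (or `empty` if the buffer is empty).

After op 1 (delete): buffer="lgra" (len 4), cursors c1@0 c2@0 c3@1, authorship ....
After op 2 (move_left): buffer="lgra" (len 4), cursors c1@0 c2@0 c3@0, authorship ....
After op 3 (add_cursor(4)): buffer="lgra" (len 4), cursors c1@0 c2@0 c3@0 c4@4, authorship ....
After op 4 (insert('l')): buffer="llllgral" (len 8), cursors c1@3 c2@3 c3@3 c4@8, authorship 123....4
After op 5 (move_left): buffer="llllgral" (len 8), cursors c1@2 c2@2 c3@2 c4@7, authorship 123....4
After op 6 (insert('y')): buffer="llyyyllgrayl" (len 12), cursors c1@5 c2@5 c3@5 c4@11, authorship 121233....44

Answer: llyyyllgrayl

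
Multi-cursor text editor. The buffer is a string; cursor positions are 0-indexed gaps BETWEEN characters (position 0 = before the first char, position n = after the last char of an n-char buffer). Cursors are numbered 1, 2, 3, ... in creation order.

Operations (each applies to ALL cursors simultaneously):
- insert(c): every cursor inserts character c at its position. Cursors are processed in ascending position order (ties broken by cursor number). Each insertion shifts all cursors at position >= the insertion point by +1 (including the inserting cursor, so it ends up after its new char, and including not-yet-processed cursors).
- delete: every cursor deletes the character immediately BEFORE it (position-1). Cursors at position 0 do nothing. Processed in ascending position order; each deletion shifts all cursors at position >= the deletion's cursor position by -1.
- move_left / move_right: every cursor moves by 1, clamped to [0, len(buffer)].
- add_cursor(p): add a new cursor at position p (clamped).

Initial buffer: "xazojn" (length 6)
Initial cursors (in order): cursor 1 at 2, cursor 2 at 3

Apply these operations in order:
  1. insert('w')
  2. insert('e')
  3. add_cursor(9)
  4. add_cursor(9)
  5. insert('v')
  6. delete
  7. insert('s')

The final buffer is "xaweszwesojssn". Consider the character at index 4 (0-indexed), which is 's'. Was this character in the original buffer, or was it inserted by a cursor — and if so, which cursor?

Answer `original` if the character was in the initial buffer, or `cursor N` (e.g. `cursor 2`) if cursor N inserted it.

Answer: cursor 1

Derivation:
After op 1 (insert('w')): buffer="xawzwojn" (len 8), cursors c1@3 c2@5, authorship ..1.2...
After op 2 (insert('e')): buffer="xawezweojn" (len 10), cursors c1@4 c2@7, authorship ..11.22...
After op 3 (add_cursor(9)): buffer="xawezweojn" (len 10), cursors c1@4 c2@7 c3@9, authorship ..11.22...
After op 4 (add_cursor(9)): buffer="xawezweojn" (len 10), cursors c1@4 c2@7 c3@9 c4@9, authorship ..11.22...
After op 5 (insert('v')): buffer="xawevzwevojvvn" (len 14), cursors c1@5 c2@9 c3@13 c4@13, authorship ..111.222..34.
After op 6 (delete): buffer="xawezweojn" (len 10), cursors c1@4 c2@7 c3@9 c4@9, authorship ..11.22...
After op 7 (insert('s')): buffer="xaweszwesojssn" (len 14), cursors c1@5 c2@9 c3@13 c4@13, authorship ..111.222..34.
Authorship (.=original, N=cursor N): . . 1 1 1 . 2 2 2 . . 3 4 .
Index 4: author = 1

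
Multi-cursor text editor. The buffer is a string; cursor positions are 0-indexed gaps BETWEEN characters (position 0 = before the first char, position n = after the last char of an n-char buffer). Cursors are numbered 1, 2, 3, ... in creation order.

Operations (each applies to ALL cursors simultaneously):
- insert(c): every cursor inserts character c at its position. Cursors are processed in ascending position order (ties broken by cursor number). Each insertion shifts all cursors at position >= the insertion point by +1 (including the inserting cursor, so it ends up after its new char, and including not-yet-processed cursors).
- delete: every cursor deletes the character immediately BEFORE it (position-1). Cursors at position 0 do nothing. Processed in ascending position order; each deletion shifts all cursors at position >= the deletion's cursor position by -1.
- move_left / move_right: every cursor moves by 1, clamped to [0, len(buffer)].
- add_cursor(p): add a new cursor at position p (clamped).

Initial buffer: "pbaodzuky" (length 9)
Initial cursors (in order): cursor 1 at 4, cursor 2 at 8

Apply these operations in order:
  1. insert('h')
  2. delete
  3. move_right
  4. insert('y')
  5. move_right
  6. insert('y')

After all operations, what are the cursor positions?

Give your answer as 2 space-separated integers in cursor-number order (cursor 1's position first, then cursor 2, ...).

Answer: 8 13

Derivation:
After op 1 (insert('h')): buffer="pbaohdzukhy" (len 11), cursors c1@5 c2@10, authorship ....1....2.
After op 2 (delete): buffer="pbaodzuky" (len 9), cursors c1@4 c2@8, authorship .........
After op 3 (move_right): buffer="pbaodzuky" (len 9), cursors c1@5 c2@9, authorship .........
After op 4 (insert('y')): buffer="pbaodyzukyy" (len 11), cursors c1@6 c2@11, authorship .....1....2
After op 5 (move_right): buffer="pbaodyzukyy" (len 11), cursors c1@7 c2@11, authorship .....1....2
After op 6 (insert('y')): buffer="pbaodyzyukyyy" (len 13), cursors c1@8 c2@13, authorship .....1.1...22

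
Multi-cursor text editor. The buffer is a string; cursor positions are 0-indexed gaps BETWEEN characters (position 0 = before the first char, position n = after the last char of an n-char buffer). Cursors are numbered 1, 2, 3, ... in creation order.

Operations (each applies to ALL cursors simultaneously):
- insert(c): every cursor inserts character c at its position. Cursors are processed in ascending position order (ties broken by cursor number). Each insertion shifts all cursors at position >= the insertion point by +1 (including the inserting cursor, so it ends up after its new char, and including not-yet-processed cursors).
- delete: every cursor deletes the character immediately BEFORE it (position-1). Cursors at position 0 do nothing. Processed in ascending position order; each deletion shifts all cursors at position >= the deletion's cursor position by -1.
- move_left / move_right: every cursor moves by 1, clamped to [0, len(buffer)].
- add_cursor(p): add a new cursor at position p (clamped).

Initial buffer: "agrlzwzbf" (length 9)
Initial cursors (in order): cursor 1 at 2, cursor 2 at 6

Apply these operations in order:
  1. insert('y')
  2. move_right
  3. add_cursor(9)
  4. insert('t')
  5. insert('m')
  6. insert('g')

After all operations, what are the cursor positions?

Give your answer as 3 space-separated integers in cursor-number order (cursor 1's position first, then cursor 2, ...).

Answer: 7 18 18

Derivation:
After op 1 (insert('y')): buffer="agyrlzwyzbf" (len 11), cursors c1@3 c2@8, authorship ..1....2...
After op 2 (move_right): buffer="agyrlzwyzbf" (len 11), cursors c1@4 c2@9, authorship ..1....2...
After op 3 (add_cursor(9)): buffer="agyrlzwyzbf" (len 11), cursors c1@4 c2@9 c3@9, authorship ..1....2...
After op 4 (insert('t')): buffer="agyrtlzwyzttbf" (len 14), cursors c1@5 c2@12 c3@12, authorship ..1.1...2.23..
After op 5 (insert('m')): buffer="agyrtmlzwyzttmmbf" (len 17), cursors c1@6 c2@15 c3@15, authorship ..1.11...2.2323..
After op 6 (insert('g')): buffer="agyrtmglzwyzttmmggbf" (len 20), cursors c1@7 c2@18 c3@18, authorship ..1.111...2.232323..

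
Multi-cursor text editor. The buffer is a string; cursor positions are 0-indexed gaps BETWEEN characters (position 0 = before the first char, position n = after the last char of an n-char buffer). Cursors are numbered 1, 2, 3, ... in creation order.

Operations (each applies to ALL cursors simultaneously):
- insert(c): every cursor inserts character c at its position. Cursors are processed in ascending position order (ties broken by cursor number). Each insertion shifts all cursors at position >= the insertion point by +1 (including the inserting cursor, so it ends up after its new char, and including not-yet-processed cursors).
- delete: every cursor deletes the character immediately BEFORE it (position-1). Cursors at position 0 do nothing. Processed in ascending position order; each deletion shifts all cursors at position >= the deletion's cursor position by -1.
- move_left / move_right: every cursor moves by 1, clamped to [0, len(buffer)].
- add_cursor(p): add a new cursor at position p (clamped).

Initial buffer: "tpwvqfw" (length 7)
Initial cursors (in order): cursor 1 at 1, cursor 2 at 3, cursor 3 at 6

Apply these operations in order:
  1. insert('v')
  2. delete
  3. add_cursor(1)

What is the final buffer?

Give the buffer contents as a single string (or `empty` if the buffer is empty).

Answer: tpwvqfw

Derivation:
After op 1 (insert('v')): buffer="tvpwvvqfvw" (len 10), cursors c1@2 c2@5 c3@9, authorship .1..2...3.
After op 2 (delete): buffer="tpwvqfw" (len 7), cursors c1@1 c2@3 c3@6, authorship .......
After op 3 (add_cursor(1)): buffer="tpwvqfw" (len 7), cursors c1@1 c4@1 c2@3 c3@6, authorship .......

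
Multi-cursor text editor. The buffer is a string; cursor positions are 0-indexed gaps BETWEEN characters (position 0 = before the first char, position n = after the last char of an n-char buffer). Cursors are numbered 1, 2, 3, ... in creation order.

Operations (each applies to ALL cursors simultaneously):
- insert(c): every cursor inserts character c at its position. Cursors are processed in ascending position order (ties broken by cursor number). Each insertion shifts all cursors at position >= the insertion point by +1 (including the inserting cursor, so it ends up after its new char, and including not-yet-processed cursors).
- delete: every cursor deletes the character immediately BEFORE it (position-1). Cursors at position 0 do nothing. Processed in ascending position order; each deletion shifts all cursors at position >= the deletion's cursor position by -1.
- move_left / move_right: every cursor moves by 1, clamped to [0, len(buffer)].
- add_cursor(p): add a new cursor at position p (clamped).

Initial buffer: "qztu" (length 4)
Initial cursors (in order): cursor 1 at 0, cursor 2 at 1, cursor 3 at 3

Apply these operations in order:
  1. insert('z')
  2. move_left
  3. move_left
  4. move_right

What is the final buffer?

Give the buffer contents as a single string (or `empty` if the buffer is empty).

After op 1 (insert('z')): buffer="zqzztzu" (len 7), cursors c1@1 c2@3 c3@6, authorship 1.2..3.
After op 2 (move_left): buffer="zqzztzu" (len 7), cursors c1@0 c2@2 c3@5, authorship 1.2..3.
After op 3 (move_left): buffer="zqzztzu" (len 7), cursors c1@0 c2@1 c3@4, authorship 1.2..3.
After op 4 (move_right): buffer="zqzztzu" (len 7), cursors c1@1 c2@2 c3@5, authorship 1.2..3.

Answer: zqzztzu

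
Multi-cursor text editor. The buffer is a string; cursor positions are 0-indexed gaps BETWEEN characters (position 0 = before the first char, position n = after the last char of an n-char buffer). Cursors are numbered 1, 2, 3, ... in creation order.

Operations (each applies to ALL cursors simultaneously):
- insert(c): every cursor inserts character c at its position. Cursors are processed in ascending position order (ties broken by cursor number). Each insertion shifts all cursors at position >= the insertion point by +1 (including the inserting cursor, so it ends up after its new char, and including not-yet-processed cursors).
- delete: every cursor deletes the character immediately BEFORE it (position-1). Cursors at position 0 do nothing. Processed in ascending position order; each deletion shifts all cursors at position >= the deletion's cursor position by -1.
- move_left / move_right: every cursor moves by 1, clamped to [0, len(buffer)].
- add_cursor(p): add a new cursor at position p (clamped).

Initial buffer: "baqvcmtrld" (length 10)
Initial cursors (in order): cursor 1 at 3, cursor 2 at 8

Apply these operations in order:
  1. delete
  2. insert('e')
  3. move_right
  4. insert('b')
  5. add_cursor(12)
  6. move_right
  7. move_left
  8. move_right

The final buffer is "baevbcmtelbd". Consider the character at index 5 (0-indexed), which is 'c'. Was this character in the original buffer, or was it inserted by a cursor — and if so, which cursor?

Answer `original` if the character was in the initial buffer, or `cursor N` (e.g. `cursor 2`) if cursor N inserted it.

Answer: original

Derivation:
After op 1 (delete): buffer="bavcmtld" (len 8), cursors c1@2 c2@6, authorship ........
After op 2 (insert('e')): buffer="baevcmteld" (len 10), cursors c1@3 c2@8, authorship ..1....2..
After op 3 (move_right): buffer="baevcmteld" (len 10), cursors c1@4 c2@9, authorship ..1....2..
After op 4 (insert('b')): buffer="baevbcmtelbd" (len 12), cursors c1@5 c2@11, authorship ..1.1...2.2.
After op 5 (add_cursor(12)): buffer="baevbcmtelbd" (len 12), cursors c1@5 c2@11 c3@12, authorship ..1.1...2.2.
After op 6 (move_right): buffer="baevbcmtelbd" (len 12), cursors c1@6 c2@12 c3@12, authorship ..1.1...2.2.
After op 7 (move_left): buffer="baevbcmtelbd" (len 12), cursors c1@5 c2@11 c3@11, authorship ..1.1...2.2.
After op 8 (move_right): buffer="baevbcmtelbd" (len 12), cursors c1@6 c2@12 c3@12, authorship ..1.1...2.2.
Authorship (.=original, N=cursor N): . . 1 . 1 . . . 2 . 2 .
Index 5: author = original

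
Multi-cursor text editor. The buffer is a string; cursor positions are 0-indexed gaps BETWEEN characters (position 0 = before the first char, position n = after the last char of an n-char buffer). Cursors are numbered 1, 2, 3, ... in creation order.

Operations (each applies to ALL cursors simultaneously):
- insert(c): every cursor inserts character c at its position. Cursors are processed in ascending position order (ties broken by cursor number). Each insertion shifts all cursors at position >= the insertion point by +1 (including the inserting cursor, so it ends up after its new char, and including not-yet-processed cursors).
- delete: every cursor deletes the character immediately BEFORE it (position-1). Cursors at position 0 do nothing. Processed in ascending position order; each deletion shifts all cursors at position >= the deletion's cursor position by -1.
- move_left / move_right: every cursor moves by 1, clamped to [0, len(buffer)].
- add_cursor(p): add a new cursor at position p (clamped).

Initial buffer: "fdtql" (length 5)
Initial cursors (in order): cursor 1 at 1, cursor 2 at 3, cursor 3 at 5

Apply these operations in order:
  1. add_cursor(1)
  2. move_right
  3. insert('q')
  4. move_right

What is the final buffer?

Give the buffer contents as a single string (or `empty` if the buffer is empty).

Answer: fdqqtqqlq

Derivation:
After op 1 (add_cursor(1)): buffer="fdtql" (len 5), cursors c1@1 c4@1 c2@3 c3@5, authorship .....
After op 2 (move_right): buffer="fdtql" (len 5), cursors c1@2 c4@2 c2@4 c3@5, authorship .....
After op 3 (insert('q')): buffer="fdqqtqqlq" (len 9), cursors c1@4 c4@4 c2@7 c3@9, authorship ..14..2.3
After op 4 (move_right): buffer="fdqqtqqlq" (len 9), cursors c1@5 c4@5 c2@8 c3@9, authorship ..14..2.3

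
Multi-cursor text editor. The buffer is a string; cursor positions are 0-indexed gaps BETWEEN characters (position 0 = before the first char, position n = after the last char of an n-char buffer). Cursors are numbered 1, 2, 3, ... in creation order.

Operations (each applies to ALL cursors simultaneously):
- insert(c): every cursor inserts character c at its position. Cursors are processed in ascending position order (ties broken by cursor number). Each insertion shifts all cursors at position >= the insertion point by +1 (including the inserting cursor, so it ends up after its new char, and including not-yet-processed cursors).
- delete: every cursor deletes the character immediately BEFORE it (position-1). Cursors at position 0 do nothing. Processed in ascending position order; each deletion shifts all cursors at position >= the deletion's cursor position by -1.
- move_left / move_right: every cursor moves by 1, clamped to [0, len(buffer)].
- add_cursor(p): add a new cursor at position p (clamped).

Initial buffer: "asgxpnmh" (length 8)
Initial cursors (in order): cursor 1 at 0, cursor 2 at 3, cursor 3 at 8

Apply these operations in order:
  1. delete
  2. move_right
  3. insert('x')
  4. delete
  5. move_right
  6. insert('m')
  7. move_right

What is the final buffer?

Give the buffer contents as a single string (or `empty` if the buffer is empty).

After op 1 (delete): buffer="asxpnm" (len 6), cursors c1@0 c2@2 c3@6, authorship ......
After op 2 (move_right): buffer="asxpnm" (len 6), cursors c1@1 c2@3 c3@6, authorship ......
After op 3 (insert('x')): buffer="axsxxpnmx" (len 9), cursors c1@2 c2@5 c3@9, authorship .1..2...3
After op 4 (delete): buffer="asxpnm" (len 6), cursors c1@1 c2@3 c3@6, authorship ......
After op 5 (move_right): buffer="asxpnm" (len 6), cursors c1@2 c2@4 c3@6, authorship ......
After op 6 (insert('m')): buffer="asmxpmnmm" (len 9), cursors c1@3 c2@6 c3@9, authorship ..1..2..3
After op 7 (move_right): buffer="asmxpmnmm" (len 9), cursors c1@4 c2@7 c3@9, authorship ..1..2..3

Answer: asmxpmnmm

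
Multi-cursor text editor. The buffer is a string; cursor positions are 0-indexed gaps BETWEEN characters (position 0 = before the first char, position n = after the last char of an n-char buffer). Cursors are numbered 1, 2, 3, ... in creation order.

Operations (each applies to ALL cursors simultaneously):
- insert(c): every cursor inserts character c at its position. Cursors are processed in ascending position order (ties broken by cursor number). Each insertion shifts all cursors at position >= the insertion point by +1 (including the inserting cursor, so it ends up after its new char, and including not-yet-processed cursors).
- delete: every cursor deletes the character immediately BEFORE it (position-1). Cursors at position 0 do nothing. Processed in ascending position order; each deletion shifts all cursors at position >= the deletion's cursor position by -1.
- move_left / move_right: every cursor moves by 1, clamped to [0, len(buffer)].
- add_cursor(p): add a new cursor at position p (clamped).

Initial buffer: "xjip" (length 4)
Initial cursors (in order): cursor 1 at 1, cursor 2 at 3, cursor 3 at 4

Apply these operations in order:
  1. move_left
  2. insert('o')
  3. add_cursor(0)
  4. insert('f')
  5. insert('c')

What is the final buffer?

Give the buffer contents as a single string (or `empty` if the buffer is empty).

After op 1 (move_left): buffer="xjip" (len 4), cursors c1@0 c2@2 c3@3, authorship ....
After op 2 (insert('o')): buffer="oxjoiop" (len 7), cursors c1@1 c2@4 c3@6, authorship 1..2.3.
After op 3 (add_cursor(0)): buffer="oxjoiop" (len 7), cursors c4@0 c1@1 c2@4 c3@6, authorship 1..2.3.
After op 4 (insert('f')): buffer="fofxjofiofp" (len 11), cursors c4@1 c1@3 c2@7 c3@10, authorship 411..22.33.
After op 5 (insert('c')): buffer="fcofcxjofciofcp" (len 15), cursors c4@2 c1@5 c2@10 c3@14, authorship 44111..222.333.

Answer: fcofcxjofciofcp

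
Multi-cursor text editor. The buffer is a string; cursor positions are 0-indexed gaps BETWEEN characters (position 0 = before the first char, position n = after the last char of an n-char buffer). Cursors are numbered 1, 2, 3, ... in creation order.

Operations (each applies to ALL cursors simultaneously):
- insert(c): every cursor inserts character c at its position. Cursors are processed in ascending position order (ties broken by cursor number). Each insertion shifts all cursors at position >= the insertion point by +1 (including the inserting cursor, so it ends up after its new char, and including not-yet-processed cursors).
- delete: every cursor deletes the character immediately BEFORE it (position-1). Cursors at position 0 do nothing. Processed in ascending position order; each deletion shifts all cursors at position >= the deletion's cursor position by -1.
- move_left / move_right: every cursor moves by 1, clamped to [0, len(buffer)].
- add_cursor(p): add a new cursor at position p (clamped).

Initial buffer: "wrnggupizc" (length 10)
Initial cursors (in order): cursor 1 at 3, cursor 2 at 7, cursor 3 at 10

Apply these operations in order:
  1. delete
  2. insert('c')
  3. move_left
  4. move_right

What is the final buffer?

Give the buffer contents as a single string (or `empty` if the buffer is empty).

After op 1 (delete): buffer="wrgguiz" (len 7), cursors c1@2 c2@5 c3@7, authorship .......
After op 2 (insert('c')): buffer="wrcggucizc" (len 10), cursors c1@3 c2@7 c3@10, authorship ..1...2..3
After op 3 (move_left): buffer="wrcggucizc" (len 10), cursors c1@2 c2@6 c3@9, authorship ..1...2..3
After op 4 (move_right): buffer="wrcggucizc" (len 10), cursors c1@3 c2@7 c3@10, authorship ..1...2..3

Answer: wrcggucizc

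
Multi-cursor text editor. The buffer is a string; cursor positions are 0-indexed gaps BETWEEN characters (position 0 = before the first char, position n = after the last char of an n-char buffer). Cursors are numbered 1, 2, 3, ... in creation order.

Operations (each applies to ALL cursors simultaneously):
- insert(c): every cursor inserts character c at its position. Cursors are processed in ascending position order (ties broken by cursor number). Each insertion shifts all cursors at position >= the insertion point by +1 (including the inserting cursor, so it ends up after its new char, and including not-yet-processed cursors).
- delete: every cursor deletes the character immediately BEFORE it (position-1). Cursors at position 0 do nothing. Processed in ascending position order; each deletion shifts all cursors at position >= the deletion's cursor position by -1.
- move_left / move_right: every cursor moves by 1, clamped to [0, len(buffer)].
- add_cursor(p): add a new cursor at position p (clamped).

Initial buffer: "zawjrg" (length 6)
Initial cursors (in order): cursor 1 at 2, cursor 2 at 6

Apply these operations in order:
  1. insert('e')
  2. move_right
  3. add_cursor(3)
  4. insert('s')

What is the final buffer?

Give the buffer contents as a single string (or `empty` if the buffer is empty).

After op 1 (insert('e')): buffer="zaewjrge" (len 8), cursors c1@3 c2@8, authorship ..1....2
After op 2 (move_right): buffer="zaewjrge" (len 8), cursors c1@4 c2@8, authorship ..1....2
After op 3 (add_cursor(3)): buffer="zaewjrge" (len 8), cursors c3@3 c1@4 c2@8, authorship ..1....2
After op 4 (insert('s')): buffer="zaeswsjrges" (len 11), cursors c3@4 c1@6 c2@11, authorship ..13.1...22

Answer: zaeswsjrges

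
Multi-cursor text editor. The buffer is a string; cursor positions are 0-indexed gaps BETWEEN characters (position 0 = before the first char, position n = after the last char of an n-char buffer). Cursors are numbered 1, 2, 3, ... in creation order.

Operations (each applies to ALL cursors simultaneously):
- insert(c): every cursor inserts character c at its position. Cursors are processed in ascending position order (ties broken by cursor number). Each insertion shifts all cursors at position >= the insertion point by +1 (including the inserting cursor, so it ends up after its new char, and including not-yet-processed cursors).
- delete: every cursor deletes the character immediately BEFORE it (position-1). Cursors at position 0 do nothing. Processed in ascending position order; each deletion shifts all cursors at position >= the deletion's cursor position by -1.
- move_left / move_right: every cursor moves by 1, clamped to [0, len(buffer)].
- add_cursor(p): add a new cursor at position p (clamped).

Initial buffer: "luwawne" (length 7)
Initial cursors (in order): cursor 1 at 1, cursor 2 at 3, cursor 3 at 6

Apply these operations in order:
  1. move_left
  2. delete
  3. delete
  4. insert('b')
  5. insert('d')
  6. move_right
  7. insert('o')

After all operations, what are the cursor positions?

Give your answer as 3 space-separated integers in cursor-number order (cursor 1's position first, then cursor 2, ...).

Answer: 7 7 11

Derivation:
After op 1 (move_left): buffer="luwawne" (len 7), cursors c1@0 c2@2 c3@5, authorship .......
After op 2 (delete): buffer="lwane" (len 5), cursors c1@0 c2@1 c3@3, authorship .....
After op 3 (delete): buffer="wne" (len 3), cursors c1@0 c2@0 c3@1, authorship ...
After op 4 (insert('b')): buffer="bbwbne" (len 6), cursors c1@2 c2@2 c3@4, authorship 12.3..
After op 5 (insert('d')): buffer="bbddwbdne" (len 9), cursors c1@4 c2@4 c3@7, authorship 1212.33..
After op 6 (move_right): buffer="bbddwbdne" (len 9), cursors c1@5 c2@5 c3@8, authorship 1212.33..
After op 7 (insert('o')): buffer="bbddwoobdnoe" (len 12), cursors c1@7 c2@7 c3@11, authorship 1212.1233.3.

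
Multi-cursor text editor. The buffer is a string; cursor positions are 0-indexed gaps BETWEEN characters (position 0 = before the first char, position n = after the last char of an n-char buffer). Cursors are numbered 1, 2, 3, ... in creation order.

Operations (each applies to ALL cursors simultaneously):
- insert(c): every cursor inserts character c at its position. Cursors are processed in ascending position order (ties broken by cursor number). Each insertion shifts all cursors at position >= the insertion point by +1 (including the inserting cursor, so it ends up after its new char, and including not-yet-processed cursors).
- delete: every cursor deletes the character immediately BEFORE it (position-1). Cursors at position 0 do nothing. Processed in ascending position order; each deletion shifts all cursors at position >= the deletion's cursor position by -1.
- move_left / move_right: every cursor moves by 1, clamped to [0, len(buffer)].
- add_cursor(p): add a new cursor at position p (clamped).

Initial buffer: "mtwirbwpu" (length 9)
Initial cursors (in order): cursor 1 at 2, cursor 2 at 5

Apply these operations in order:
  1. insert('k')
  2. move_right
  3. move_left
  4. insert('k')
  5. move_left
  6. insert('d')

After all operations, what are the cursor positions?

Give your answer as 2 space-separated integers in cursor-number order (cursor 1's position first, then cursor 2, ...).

After op 1 (insert('k')): buffer="mtkwirkbwpu" (len 11), cursors c1@3 c2@7, authorship ..1...2....
After op 2 (move_right): buffer="mtkwirkbwpu" (len 11), cursors c1@4 c2@8, authorship ..1...2....
After op 3 (move_left): buffer="mtkwirkbwpu" (len 11), cursors c1@3 c2@7, authorship ..1...2....
After op 4 (insert('k')): buffer="mtkkwirkkbwpu" (len 13), cursors c1@4 c2@9, authorship ..11...22....
After op 5 (move_left): buffer="mtkkwirkkbwpu" (len 13), cursors c1@3 c2@8, authorship ..11...22....
After op 6 (insert('d')): buffer="mtkdkwirkdkbwpu" (len 15), cursors c1@4 c2@10, authorship ..111...222....

Answer: 4 10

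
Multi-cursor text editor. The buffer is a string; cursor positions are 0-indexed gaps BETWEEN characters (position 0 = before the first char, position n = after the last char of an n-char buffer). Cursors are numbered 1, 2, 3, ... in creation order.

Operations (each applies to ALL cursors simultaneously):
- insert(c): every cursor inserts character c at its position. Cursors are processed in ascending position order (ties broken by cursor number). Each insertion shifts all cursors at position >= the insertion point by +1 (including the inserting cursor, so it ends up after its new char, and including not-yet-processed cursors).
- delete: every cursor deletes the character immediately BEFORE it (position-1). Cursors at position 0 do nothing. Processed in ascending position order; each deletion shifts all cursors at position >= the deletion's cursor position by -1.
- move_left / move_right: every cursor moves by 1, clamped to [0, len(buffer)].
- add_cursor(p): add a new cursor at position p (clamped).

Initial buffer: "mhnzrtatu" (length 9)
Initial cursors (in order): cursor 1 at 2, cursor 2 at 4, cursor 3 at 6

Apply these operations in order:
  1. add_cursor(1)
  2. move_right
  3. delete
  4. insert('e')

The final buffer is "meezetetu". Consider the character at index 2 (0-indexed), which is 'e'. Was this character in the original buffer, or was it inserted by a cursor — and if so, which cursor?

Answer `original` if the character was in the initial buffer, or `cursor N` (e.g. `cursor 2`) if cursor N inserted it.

After op 1 (add_cursor(1)): buffer="mhnzrtatu" (len 9), cursors c4@1 c1@2 c2@4 c3@6, authorship .........
After op 2 (move_right): buffer="mhnzrtatu" (len 9), cursors c4@2 c1@3 c2@5 c3@7, authorship .........
After op 3 (delete): buffer="mzttu" (len 5), cursors c1@1 c4@1 c2@2 c3@3, authorship .....
After op 4 (insert('e')): buffer="meezetetu" (len 9), cursors c1@3 c4@3 c2@5 c3@7, authorship .14.2.3..
Authorship (.=original, N=cursor N): . 1 4 . 2 . 3 . .
Index 2: author = 4

Answer: cursor 4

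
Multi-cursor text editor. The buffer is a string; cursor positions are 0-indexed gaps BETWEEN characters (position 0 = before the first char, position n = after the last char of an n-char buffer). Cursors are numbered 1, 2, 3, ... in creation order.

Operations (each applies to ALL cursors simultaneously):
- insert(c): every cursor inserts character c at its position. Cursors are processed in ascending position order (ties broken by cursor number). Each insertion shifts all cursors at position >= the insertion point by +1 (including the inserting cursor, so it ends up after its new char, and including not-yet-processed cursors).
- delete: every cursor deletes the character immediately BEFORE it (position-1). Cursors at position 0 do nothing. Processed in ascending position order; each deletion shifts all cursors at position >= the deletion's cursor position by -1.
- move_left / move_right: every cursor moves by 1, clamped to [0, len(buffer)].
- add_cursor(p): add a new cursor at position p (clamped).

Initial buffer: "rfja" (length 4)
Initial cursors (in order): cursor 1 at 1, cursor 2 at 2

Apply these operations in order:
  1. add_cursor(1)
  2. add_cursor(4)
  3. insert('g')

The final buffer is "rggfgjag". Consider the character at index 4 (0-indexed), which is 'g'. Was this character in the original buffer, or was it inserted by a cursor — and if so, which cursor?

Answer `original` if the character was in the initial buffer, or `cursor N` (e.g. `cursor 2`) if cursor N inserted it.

After op 1 (add_cursor(1)): buffer="rfja" (len 4), cursors c1@1 c3@1 c2@2, authorship ....
After op 2 (add_cursor(4)): buffer="rfja" (len 4), cursors c1@1 c3@1 c2@2 c4@4, authorship ....
After op 3 (insert('g')): buffer="rggfgjag" (len 8), cursors c1@3 c3@3 c2@5 c4@8, authorship .13.2..4
Authorship (.=original, N=cursor N): . 1 3 . 2 . . 4
Index 4: author = 2

Answer: cursor 2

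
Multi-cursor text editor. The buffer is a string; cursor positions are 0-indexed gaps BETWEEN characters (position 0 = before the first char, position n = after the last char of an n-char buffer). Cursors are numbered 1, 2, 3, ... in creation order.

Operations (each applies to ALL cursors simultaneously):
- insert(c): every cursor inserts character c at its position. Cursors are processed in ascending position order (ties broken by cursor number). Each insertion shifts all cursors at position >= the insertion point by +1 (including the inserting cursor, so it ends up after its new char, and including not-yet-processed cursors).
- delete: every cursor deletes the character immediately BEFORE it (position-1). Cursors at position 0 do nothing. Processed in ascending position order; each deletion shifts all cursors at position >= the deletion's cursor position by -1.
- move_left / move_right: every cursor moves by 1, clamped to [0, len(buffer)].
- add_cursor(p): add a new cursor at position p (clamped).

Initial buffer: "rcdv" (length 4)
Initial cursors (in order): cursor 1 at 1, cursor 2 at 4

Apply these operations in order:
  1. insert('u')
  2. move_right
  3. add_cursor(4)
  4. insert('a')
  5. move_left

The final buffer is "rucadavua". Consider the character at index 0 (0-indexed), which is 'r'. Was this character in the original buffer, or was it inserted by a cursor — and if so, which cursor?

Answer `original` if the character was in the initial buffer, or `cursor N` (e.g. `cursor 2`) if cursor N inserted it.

Answer: original

Derivation:
After op 1 (insert('u')): buffer="rucdvu" (len 6), cursors c1@2 c2@6, authorship .1...2
After op 2 (move_right): buffer="rucdvu" (len 6), cursors c1@3 c2@6, authorship .1...2
After op 3 (add_cursor(4)): buffer="rucdvu" (len 6), cursors c1@3 c3@4 c2@6, authorship .1...2
After op 4 (insert('a')): buffer="rucadavua" (len 9), cursors c1@4 c3@6 c2@9, authorship .1.1.3.22
After op 5 (move_left): buffer="rucadavua" (len 9), cursors c1@3 c3@5 c2@8, authorship .1.1.3.22
Authorship (.=original, N=cursor N): . 1 . 1 . 3 . 2 2
Index 0: author = original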